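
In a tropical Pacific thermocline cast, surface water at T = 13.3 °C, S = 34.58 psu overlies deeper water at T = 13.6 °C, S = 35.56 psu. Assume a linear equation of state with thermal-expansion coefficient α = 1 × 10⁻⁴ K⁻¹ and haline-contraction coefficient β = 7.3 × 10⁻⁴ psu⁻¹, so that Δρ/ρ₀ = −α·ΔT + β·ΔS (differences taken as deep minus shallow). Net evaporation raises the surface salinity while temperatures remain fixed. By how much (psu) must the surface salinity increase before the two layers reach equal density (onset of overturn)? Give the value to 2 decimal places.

0.94 psu

Neutral buoyancy requires −α(T_deep − T_surf) + β(S_deep − S_surf′) = 0.
S_surf′ = S_deep − (α/β)·ΔT = 35.56 − (1 × 10⁻⁴/7.3 × 10⁻⁴)·(+0.3) = 35.5189 psu.
Increase required: 35.5189 − 34.58 = 0.9389 psu.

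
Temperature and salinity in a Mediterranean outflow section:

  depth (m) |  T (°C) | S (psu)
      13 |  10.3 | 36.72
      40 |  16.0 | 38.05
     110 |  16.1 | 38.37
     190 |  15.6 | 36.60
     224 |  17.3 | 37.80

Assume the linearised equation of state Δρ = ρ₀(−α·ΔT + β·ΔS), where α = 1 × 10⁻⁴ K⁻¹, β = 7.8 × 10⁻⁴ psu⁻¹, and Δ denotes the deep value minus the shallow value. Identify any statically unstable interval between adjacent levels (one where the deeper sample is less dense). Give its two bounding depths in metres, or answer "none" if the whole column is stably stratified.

110–190 m

Evaluate Δρ/ρ₀ = −αΔT + βΔS across each adjacent pair:
  13–40 m: −αΔT+βΔS = −(1 × 10⁻⁴)(+5.7)+(7.8 × 10⁻⁴)(+1.33) = 4.7 × 10⁻⁴ → stable
  40–110 m: −αΔT+βΔS = −(1 × 10⁻⁴)(+0.1)+(7.8 × 10⁻⁴)(+0.32) = 2.4 × 10⁻⁴ → stable
  110–190 m: −αΔT+βΔS = −(1 × 10⁻⁴)(-0.5)+(7.8 × 10⁻⁴)(-1.77) = -1.3 × 10⁻³ → UNSTABLE
  190–224 m: −αΔT+βΔS = −(1 × 10⁻⁴)(+1.7)+(7.8 × 10⁻⁴)(+1.20) = 7.7 × 10⁻⁴ → stable
The 110–190 m interval has Δρ < 0: lighter water underlies denser water.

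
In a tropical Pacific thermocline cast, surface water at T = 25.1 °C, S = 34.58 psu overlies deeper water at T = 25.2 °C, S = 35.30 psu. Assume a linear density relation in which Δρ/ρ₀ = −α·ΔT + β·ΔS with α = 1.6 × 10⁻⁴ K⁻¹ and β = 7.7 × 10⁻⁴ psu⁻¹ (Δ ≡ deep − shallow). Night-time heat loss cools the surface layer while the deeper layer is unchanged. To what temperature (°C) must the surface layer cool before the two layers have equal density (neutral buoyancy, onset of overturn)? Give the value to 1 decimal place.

Neutral buoyancy requires Δρ = 0, i.e. −α(T_deep − T_surf′) + β(S_deep − S_surf) = 0.
T_surf′ = T_deep − (β/α)·ΔS = 25.2 − (7.7 × 10⁻⁴/1.6 × 10⁻⁴)·(+0.72) = 21.735 °C.
Cooling required: 25.1 − (21.735) = 3.365 °C.

21.7 °C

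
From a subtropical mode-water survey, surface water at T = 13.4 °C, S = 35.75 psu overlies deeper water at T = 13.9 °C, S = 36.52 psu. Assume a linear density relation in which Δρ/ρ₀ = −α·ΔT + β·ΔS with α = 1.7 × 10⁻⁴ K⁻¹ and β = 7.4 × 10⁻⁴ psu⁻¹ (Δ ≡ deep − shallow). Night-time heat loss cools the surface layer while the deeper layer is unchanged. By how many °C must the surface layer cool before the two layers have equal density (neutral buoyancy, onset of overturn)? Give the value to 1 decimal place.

Neutral buoyancy requires Δρ = 0, i.e. −α(T_deep − T_surf′) + β(S_deep − S_surf) = 0.
T_surf′ = T_deep − (β/α)·ΔS = 13.9 − (7.4 × 10⁻⁴/1.7 × 10⁻⁴)·(+0.77) = 10.548 °C.
Cooling required: 13.4 − (10.548) = 2.852 °C.

2.9 °C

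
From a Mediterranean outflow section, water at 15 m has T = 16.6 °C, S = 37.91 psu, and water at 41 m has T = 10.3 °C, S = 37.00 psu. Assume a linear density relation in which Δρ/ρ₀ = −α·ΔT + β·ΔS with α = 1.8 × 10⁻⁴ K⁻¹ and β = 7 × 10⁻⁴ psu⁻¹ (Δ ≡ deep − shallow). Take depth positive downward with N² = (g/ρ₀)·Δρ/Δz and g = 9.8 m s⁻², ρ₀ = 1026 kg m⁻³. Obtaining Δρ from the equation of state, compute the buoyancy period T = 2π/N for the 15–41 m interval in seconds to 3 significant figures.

ΔT = -6.3 K, ΔS = -0.91 psu (deep − shallow).
Δρ/ρ₀ = −αΔT + βΔS = 1.134 × 10⁻³ − 6.37 × 10⁻⁴ = 4.97 × 10⁻⁴, so Δρ ≈ 0.5099 kg m⁻³.
N² = (g/ρ₀)·Δρ/Δz = g·(Δρ/ρ₀)/Δz = 9.8 × 4.97 × 10⁻⁴ / 26 = 1.8733 × 10⁻⁴ s⁻².
N = √(1.8733 × 10⁻⁴) = 0.013687 rad s⁻¹ → T = 2π/N = 459.06 s ≈ 459 s.

459 s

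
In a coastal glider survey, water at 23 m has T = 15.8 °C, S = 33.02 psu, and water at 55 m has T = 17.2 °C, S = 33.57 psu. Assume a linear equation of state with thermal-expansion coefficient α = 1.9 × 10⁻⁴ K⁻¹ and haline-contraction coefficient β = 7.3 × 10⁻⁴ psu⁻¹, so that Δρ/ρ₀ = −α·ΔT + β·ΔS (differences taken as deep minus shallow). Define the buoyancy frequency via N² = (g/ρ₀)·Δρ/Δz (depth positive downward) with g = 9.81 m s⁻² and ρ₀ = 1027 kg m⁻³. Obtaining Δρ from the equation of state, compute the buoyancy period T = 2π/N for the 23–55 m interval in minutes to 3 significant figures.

16.2 min

ΔT = +1.4 K, ΔS = +0.55 psu (deep − shallow).
Δρ/ρ₀ = −αΔT + βΔS = -2.66 × 10⁻⁴ + 4.015 × 10⁻⁴ = 1.355 × 10⁻⁴, so Δρ ≈ 0.1392 kg m⁻³.
N² = (g/ρ₀)·Δρ/Δz = g·(Δρ/ρ₀)/Δz = 9.81 × 1.355 × 10⁻⁴ / 32 = 4.1539 × 10⁻⁵ s⁻².
N = √(4.1539 × 10⁻⁵) = 6.4451 × 10⁻³ rad s⁻¹ → T = 2π/N = 974.88 s = 16.248 min ≈ 16.2 min.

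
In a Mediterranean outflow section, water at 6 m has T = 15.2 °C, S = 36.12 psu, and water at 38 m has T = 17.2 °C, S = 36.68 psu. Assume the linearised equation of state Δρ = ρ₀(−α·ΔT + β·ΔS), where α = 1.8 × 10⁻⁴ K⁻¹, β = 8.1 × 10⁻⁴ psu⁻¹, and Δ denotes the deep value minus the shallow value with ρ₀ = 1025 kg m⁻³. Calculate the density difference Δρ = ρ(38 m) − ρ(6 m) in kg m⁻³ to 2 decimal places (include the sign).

ΔT = +2.0 K, ΔS = +0.56 psu (deep − shallow).
Δρ/ρ₀ = −(1.8 × 10⁻⁴)(+2.0) + (8.1 × 10⁻⁴)(+0.56) = 9.36 × 10⁻⁵.
Δρ = 1025 × (9.36 × 10⁻⁵) = +0.10 kg m⁻³.
Positive Δρ: denser below, stable.

+0.10 kg m⁻³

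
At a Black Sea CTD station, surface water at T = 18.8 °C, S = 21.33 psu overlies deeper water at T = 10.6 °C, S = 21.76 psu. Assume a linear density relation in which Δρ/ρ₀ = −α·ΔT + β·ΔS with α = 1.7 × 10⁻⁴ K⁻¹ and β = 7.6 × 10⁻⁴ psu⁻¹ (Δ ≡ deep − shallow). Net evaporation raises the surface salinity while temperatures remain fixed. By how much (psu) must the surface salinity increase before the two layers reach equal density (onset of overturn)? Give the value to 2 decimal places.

Neutral buoyancy requires −α(T_deep − T_surf) + β(S_deep − S_surf′) = 0.
S_surf′ = S_deep − (α/β)·ΔT = 21.76 − (1.7 × 10⁻⁴/7.6 × 10⁻⁴)·(-8.2) = 23.5942 psu.
Increase required: 23.5942 − 21.33 = 2.2642 psu.

2.26 psu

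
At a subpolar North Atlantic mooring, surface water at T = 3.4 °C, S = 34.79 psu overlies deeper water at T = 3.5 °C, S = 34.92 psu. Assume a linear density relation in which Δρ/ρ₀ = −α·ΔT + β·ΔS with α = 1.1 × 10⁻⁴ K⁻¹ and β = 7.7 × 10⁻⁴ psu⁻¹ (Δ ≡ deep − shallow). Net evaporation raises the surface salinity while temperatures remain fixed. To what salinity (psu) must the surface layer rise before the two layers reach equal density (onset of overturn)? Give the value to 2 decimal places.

34.91 psu

Neutral buoyancy requires −α(T_deep − T_surf) + β(S_deep − S_surf′) = 0.
S_surf′ = S_deep − (α/β)·ΔT = 34.92 − (1.1 × 10⁻⁴/7.7 × 10⁻⁴)·(+0.1) = 34.9057 psu.
Increase required: 34.9057 − 34.79 = 0.1157 psu.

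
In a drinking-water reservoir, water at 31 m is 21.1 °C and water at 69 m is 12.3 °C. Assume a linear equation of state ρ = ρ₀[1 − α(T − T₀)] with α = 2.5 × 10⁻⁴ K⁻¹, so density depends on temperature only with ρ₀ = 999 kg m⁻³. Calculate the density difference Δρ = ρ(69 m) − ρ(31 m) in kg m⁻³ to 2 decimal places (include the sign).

ΔT = -8.8 K, Δρ/ρ₀ = −αΔT = 2.20 × 10⁻³.
Δρ = 999 × (2.20 × 10⁻³) = +2.20 kg m⁻³.
Positive Δρ: denser below, stable.

+2.20 kg m⁻³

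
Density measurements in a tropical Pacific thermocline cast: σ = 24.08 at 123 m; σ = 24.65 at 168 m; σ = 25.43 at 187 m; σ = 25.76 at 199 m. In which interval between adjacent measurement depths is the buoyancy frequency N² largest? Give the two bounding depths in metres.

168–187 m

Compute the density gradient over each adjacent pair:
  123–168 m: Δρ/Δz = 0.57/45 = 0.013 kg m⁻⁴
  168–187 m: Δρ/Δz = 0.78/19 = 0.041 kg m⁻⁴
  187–199 m: Δρ/Δz = 0.33/12 = 0.028 kg m⁻⁴
The largest gradient is in the 168–187 m interval — the pycnocline.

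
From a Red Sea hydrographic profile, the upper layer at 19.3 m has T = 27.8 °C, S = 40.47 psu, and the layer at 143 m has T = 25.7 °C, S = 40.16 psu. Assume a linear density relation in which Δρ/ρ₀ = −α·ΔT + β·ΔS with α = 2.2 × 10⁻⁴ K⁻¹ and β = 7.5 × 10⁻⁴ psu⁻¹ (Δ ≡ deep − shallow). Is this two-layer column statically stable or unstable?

ΔT = 25.7 − 27.8 = -2.1 K and ΔS = 40.16 − 40.47 = -0.31 psu (deep − shallow).
−αΔT = 4.62 × 10⁻⁴; βΔS = -2.325 × 10⁻⁴; sum Δρ/ρ₀ = 2.295 × 10⁻⁴.
Δρ/ρ₀ > 0, so Δρ > 0: deeper water is denser → statically stable.

stable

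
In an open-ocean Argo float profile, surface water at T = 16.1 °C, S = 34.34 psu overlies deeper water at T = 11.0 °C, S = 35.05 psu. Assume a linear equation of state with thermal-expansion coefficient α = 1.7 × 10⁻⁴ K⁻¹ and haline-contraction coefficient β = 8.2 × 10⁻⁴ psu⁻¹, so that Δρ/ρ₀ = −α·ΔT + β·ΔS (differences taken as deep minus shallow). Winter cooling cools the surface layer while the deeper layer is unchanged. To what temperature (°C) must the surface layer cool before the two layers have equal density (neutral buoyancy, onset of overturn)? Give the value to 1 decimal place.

Neutral buoyancy requires Δρ = 0, i.e. −α(T_deep − T_surf′) + β(S_deep − S_surf) = 0.
T_surf′ = T_deep − (β/α)·ΔS = 11.0 − (8.2 × 10⁻⁴/1.7 × 10⁻⁴)·(+0.71) = 7.575 °C.
Cooling required: 16.1 − (7.575) = 8.525 °C.

7.6 °C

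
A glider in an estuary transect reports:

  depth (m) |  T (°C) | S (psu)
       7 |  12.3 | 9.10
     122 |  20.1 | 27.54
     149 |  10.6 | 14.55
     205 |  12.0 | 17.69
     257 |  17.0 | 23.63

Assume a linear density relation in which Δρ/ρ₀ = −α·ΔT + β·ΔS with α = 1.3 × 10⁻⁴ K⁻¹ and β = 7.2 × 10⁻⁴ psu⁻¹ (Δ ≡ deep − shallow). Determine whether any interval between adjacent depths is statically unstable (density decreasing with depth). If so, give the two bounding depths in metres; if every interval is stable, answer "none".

Evaluate Δρ/ρ₀ = −αΔT + βΔS across each adjacent pair:
  7–122 m: −αΔT+βΔS = −(1.3 × 10⁻⁴)(+7.8)+(7.2 × 10⁻⁴)(+18.44) = 0.012 → stable
  122–149 m: −αΔT+βΔS = −(1.3 × 10⁻⁴)(-9.5)+(7.2 × 10⁻⁴)(-12.99) = -8.1 × 10⁻³ → UNSTABLE
  149–205 m: −αΔT+βΔS = −(1.3 × 10⁻⁴)(+1.4)+(7.2 × 10⁻⁴)(+3.14) = 2.1 × 10⁻³ → stable
  205–257 m: −αΔT+βΔS = −(1.3 × 10⁻⁴)(+5.0)+(7.2 × 10⁻⁴)(+5.94) = 3.6 × 10⁻³ → stable
The 122–149 m interval has Δρ < 0: lighter water underlies denser water.

122–149 m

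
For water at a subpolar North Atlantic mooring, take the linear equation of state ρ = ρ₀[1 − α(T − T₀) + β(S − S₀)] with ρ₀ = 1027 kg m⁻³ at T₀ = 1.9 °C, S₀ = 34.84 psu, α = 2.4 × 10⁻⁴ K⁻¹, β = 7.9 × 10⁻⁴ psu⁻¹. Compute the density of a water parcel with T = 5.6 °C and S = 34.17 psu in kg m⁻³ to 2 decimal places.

T − T₀ = +3.7 K, S − S₀ = -0.67 psu.
Bracket = 1 − α·(+3.7) + β·(-0.67) = 1 + (-1.4173 × 10⁻³) = 0.9985827.
ρ = 1027 × 0.9985827 = 1025.54 kg m⁻³.

1025.54 kg m⁻³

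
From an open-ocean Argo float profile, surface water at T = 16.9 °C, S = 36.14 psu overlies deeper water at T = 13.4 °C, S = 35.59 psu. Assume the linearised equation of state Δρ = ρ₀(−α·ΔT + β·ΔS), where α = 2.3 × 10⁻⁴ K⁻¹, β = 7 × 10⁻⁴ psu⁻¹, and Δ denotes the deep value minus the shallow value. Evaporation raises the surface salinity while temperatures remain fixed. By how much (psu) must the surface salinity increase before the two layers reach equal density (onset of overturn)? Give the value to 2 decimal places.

0.60 psu

Neutral buoyancy requires −α(T_deep − T_surf) + β(S_deep − S_surf′) = 0.
S_surf′ = S_deep − (α/β)·ΔT = 35.59 − (2.3 × 10⁻⁴/7 × 10⁻⁴)·(-3.5) = 36.7400 psu.
Increase required: 36.7400 − 36.14 = 0.6000 psu.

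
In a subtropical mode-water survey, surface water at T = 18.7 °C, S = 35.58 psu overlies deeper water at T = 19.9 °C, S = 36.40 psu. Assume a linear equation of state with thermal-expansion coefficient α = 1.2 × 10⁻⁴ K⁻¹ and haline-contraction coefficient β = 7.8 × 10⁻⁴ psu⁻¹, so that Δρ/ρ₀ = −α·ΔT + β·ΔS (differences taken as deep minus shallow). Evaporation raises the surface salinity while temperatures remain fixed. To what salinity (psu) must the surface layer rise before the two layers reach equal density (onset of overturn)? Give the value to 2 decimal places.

36.22 psu

Neutral buoyancy requires −α(T_deep − T_surf) + β(S_deep − S_surf′) = 0.
S_surf′ = S_deep − (α/β)·ΔT = 36.40 − (1.2 × 10⁻⁴/7.8 × 10⁻⁴)·(+1.2) = 36.2154 psu.
Increase required: 36.2154 − 35.58 = 0.6354 psu.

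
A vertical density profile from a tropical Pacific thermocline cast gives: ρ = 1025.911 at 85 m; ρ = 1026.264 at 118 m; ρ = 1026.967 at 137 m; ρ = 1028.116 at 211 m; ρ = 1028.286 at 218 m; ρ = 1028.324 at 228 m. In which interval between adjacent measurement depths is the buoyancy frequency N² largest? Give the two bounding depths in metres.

Compute the density gradient over each adjacent pair:
  85–118 m: Δρ/Δz = 0.353/33 = 0.011 kg m⁻⁴
  118–137 m: Δρ/Δz = 0.703/19 = 0.037 kg m⁻⁴
  137–211 m: Δρ/Δz = 1.149/74 = 0.016 kg m⁻⁴
  211–218 m: Δρ/Δz = 0.170/7 = 0.024 kg m⁻⁴
  218–228 m: Δρ/Δz = 0.038/10 = 3.8 × 10⁻³ kg m⁻⁴
The largest gradient is in the 118–137 m interval — the pycnocline.

118–137 m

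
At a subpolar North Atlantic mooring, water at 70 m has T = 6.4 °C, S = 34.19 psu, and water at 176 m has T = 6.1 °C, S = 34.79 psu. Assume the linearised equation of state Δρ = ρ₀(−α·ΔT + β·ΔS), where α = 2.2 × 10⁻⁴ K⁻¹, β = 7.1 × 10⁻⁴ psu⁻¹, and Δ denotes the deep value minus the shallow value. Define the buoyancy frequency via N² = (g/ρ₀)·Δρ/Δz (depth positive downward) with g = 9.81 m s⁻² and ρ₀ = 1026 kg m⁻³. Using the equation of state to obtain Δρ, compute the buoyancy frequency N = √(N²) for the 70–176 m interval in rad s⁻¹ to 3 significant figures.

ΔT = -0.3 K, ΔS = +0.60 psu (deep − shallow).
Δρ/ρ₀ = −αΔT + βΔS = 6.60 × 10⁻⁵ + 4.26 × 10⁻⁴ = 4.92 × 10⁻⁴, so Δρ ≈ 0.5048 kg m⁻³.
N² = (g/ρ₀)·Δρ/Δz = g·(Δρ/ρ₀)/Δz = 9.81 × 4.92 × 10⁻⁴ / 106 = 4.5533 × 10⁻⁵ s⁻².
N = √(4.5533 × 10⁻⁵) = 6.7478 × 10⁻³ rad s⁻¹ ≈ 6.75 × 10⁻³ rad s⁻¹.

6.75 × 10⁻³ rad s⁻¹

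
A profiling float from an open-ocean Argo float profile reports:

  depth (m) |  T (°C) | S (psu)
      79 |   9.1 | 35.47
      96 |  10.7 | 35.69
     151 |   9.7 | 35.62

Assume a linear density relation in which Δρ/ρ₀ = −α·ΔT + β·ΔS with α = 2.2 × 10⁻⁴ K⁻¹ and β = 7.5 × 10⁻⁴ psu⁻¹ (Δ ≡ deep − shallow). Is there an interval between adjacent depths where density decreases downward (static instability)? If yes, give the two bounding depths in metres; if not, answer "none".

79–96 m

Evaluate Δρ/ρ₀ = −αΔT + βΔS across each adjacent pair:
  79–96 m: −αΔT+βΔS = −(2.2 × 10⁻⁴)(+1.6)+(7.5 × 10⁻⁴)(+0.22) = -1.9 × 10⁻⁴ → UNSTABLE
  96–151 m: −αΔT+βΔS = −(2.2 × 10⁻⁴)(-1.0)+(7.5 × 10⁻⁴)(-0.07) = 1.7 × 10⁻⁴ → stable
The 79–96 m interval has Δρ < 0: lighter water underlies denser water.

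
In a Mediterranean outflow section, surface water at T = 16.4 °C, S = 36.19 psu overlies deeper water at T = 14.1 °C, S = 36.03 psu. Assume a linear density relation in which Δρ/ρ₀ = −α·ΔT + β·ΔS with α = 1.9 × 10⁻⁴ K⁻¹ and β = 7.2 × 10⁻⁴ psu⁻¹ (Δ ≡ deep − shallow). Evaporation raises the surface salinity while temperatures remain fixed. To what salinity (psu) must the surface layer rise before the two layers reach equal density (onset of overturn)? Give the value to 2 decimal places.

Neutral buoyancy requires −α(T_deep − T_surf) + β(S_deep − S_surf′) = 0.
S_surf′ = S_deep − (α/β)·ΔT = 36.03 − (1.9 × 10⁻⁴/7.2 × 10⁻⁴)·(-2.3) = 36.6369 psu.
Increase required: 36.6369 − 36.19 = 0.4469 psu.

36.64 psu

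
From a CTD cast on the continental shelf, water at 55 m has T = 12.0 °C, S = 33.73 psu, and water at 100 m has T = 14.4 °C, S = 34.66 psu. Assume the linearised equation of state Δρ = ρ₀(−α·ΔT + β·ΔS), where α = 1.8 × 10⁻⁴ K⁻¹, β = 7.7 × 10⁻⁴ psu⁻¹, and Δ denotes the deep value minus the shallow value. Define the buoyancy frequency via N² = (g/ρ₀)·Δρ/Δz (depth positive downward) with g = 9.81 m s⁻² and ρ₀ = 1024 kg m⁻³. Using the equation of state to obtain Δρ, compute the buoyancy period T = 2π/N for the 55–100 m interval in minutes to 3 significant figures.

13.3 min

ΔT = +2.4 K, ΔS = +0.93 psu (deep − shallow).
Δρ/ρ₀ = −αΔT + βΔS = -4.32 × 10⁻⁴ + 7.161 × 10⁻⁴ = 2.841 × 10⁻⁴, so Δρ ≈ 0.2909 kg m⁻³.
N² = (g/ρ₀)·Δρ/Δz = g·(Δρ/ρ₀)/Δz = 9.81 × 2.841 × 10⁻⁴ / 45 = 6.1934 × 10⁻⁵ s⁻².
N = √(6.1934 × 10⁻⁵) = 7.8698 × 10⁻³ rad s⁻¹ → T = 2π/N = 798.39 s = 13.306 min ≈ 13.3 min.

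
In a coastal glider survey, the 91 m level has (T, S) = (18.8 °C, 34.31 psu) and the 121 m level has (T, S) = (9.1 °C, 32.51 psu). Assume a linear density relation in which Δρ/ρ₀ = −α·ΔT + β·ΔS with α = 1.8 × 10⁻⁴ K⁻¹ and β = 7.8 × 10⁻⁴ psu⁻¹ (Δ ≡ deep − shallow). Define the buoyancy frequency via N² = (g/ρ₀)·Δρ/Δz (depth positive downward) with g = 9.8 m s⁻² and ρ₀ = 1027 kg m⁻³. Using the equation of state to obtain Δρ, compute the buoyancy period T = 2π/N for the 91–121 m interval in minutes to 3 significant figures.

ΔT = -9.7 K, ΔS = -1.80 psu (deep − shallow).
Δρ/ρ₀ = −αΔT + βΔS = 1.746 × 10⁻³ − 1.404 × 10⁻³ = 3.42 × 10⁻⁴, so Δρ ≈ 0.3512 kg m⁻³.
N² = (g/ρ₀)·Δρ/Δz = g·(Δρ/ρ₀)/Δz = 9.8 × 3.42 × 10⁻⁴ / 30 = 1.1172 × 10⁻⁴ s⁻².
N = √(1.1172 × 10⁻⁴) = 0.010570 rad s⁻¹ → T = 2π/N = 594.44 s = 9.9073 min ≈ 9.91 min.

9.91 min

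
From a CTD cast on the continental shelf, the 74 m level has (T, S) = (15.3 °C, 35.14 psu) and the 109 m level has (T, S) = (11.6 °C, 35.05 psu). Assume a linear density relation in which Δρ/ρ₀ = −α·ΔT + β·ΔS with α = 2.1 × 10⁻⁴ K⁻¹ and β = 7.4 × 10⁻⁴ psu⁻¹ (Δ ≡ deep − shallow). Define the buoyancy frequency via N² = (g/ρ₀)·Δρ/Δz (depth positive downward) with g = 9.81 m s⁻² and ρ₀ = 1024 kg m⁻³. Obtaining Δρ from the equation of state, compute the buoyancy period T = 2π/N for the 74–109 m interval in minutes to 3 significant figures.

ΔT = -3.7 K, ΔS = -0.09 psu (deep − shallow).
Δρ/ρ₀ = −αΔT + βΔS = 7.77 × 10⁻⁴ − 6.66 × 10⁻⁵ = 7.104 × 10⁻⁴, so Δρ ≈ 0.7274 kg m⁻³.
N² = (g/ρ₀)·Δρ/Δz = g·(Δρ/ρ₀)/Δz = 9.81 × 7.104 × 10⁻⁴ / 35 = 1.9911 × 10⁻⁴ s⁻².
N = √(1.9911 × 10⁻⁴) = 0.014111 rad s⁻¹ → T = 2π/N = 445.27 s = 7.4212 min ≈ 7.42 min.

7.42 min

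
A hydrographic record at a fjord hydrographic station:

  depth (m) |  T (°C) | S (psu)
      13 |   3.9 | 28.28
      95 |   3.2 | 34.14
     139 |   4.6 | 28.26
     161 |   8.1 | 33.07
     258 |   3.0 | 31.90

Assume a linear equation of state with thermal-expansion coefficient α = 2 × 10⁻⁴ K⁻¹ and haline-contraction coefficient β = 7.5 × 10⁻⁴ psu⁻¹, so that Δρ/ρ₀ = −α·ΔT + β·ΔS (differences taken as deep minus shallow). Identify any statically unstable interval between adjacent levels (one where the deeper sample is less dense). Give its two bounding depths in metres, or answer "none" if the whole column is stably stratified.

Evaluate Δρ/ρ₀ = −αΔT + βΔS across each adjacent pair:
  13–95 m: −αΔT+βΔS = −(2 × 10⁻⁴)(-0.7)+(7.5 × 10⁻⁴)(+5.86) = 4.5 × 10⁻³ → stable
  95–139 m: −αΔT+βΔS = −(2 × 10⁻⁴)(+1.4)+(7.5 × 10⁻⁴)(-5.88) = -4.7 × 10⁻³ → UNSTABLE
  139–161 m: −αΔT+βΔS = −(2 × 10⁻⁴)(+3.5)+(7.5 × 10⁻⁴)(+4.81) = 2.9 × 10⁻³ → stable
  161–258 m: −αΔT+βΔS = −(2 × 10⁻⁴)(-5.1)+(7.5 × 10⁻⁴)(-1.17) = 1.4 × 10⁻⁴ → stable
The 95–139 m interval has Δρ < 0: lighter water underlies denser water.

95–139 m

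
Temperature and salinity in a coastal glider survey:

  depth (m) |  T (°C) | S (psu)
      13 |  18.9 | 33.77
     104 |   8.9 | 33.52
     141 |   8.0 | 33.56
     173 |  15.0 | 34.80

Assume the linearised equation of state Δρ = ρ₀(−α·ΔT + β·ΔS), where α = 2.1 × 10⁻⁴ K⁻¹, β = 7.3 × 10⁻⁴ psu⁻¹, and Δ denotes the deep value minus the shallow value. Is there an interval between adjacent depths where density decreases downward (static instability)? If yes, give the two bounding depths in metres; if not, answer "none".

141–173 m

Evaluate Δρ/ρ₀ = −αΔT + βΔS across each adjacent pair:
  13–104 m: −αΔT+βΔS = −(2.1 × 10⁻⁴)(-10.0)+(7.3 × 10⁻⁴)(-0.25) = 1.9 × 10⁻³ → stable
  104–141 m: −αΔT+βΔS = −(2.1 × 10⁻⁴)(-0.9)+(7.3 × 10⁻⁴)(+0.04) = 2.2 × 10⁻⁴ → stable
  141–173 m: −αΔT+βΔS = −(2.1 × 10⁻⁴)(+7.0)+(7.3 × 10⁻⁴)(+1.24) = -5.6 × 10⁻⁴ → UNSTABLE
The 141–173 m interval has Δρ < 0: lighter water underlies denser water.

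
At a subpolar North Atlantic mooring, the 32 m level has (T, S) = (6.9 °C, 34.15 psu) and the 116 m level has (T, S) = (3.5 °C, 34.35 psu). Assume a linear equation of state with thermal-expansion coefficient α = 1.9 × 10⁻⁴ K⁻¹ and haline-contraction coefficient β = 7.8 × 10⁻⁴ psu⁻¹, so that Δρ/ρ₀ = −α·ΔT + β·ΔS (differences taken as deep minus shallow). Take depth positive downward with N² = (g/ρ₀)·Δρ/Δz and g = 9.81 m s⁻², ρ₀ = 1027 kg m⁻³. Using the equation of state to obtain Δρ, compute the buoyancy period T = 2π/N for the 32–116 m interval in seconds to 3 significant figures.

649 s

ΔT = -3.4 K, ΔS = +0.20 psu (deep − shallow).
Δρ/ρ₀ = −αΔT + βΔS = 6.46 × 10⁻⁴ + 1.56 × 10⁻⁴ = 8.02 × 10⁻⁴, so Δρ ≈ 0.8237 kg m⁻³.
N² = (g/ρ₀)·Δρ/Δz = g·(Δρ/ρ₀)/Δz = 9.81 × 8.02 × 10⁻⁴ / 84 = 9.3662 × 10⁻⁵ s⁻².
N = √(9.3662 × 10⁻⁵) = 9.6779 × 10⁻³ rad s⁻¹ → T = 2π/N = 649.23 s ≈ 649 s.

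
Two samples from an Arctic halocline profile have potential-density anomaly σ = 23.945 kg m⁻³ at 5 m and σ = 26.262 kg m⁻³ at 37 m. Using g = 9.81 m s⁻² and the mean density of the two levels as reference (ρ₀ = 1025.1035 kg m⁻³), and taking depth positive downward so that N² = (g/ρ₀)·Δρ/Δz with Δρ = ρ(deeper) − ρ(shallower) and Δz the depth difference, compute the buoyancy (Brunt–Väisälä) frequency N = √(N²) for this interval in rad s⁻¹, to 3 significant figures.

0.0263 rad s⁻¹

Δρ = 1026.262 − 1023.945 = 2.317 kg m⁻³ over Δz = 37 − 5 = 32 m.
N² = (9.81/1025.1035) × (2.317/32) = 6.9291 × 10⁻⁴ s⁻².
N = √(6.9291 × 10⁻⁴) = 0.026323 rad s⁻¹ ≈ 0.0263 rad s⁻¹.
Since Δρ > 0 the layer is stably stratified.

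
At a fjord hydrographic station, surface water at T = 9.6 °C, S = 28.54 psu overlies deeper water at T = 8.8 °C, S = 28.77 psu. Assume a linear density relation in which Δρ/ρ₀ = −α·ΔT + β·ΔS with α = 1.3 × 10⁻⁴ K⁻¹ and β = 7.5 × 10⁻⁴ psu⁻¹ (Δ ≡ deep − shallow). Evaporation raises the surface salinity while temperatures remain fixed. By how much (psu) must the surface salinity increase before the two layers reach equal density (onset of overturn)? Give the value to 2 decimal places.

0.37 psu

Neutral buoyancy requires −α(T_deep − T_surf) + β(S_deep − S_surf′) = 0.
S_surf′ = S_deep − (α/β)·ΔT = 28.77 − (1.3 × 10⁻⁴/7.5 × 10⁻⁴)·(-0.8) = 28.9087 psu.
Increase required: 28.9087 − 28.54 = 0.3687 psu.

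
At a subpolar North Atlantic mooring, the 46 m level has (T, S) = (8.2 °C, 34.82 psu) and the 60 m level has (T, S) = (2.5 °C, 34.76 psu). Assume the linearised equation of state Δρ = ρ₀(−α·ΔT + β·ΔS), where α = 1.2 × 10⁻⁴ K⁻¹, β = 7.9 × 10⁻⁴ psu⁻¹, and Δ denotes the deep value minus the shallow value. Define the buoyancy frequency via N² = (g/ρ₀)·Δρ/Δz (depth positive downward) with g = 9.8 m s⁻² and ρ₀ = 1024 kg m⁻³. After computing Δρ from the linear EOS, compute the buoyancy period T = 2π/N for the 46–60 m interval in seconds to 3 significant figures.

298 s

ΔT = -5.7 K, ΔS = -0.06 psu (deep − shallow).
Δρ/ρ₀ = −αΔT + βΔS = 6.84 × 10⁻⁴ − 4.74 × 10⁻⁵ = 6.366 × 10⁻⁴, so Δρ ≈ 0.6519 kg m⁻³.
N² = (g/ρ₀)·Δρ/Δz = g·(Δρ/ρ₀)/Δz = 9.8 × 6.366 × 10⁻⁴ / 14 = 4.4562 × 10⁻⁴ s⁻².
N = √(4.4562 × 10⁻⁴) = 0.021110 rad s⁻¹ → T = 2π/N = 297.64 s ≈ 298 s.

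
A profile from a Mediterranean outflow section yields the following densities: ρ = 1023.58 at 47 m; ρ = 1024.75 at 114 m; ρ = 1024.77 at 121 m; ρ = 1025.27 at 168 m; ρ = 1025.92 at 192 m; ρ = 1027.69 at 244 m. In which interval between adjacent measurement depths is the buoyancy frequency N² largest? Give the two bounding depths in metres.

192–244 m

Compute the density gradient over each adjacent pair:
  47–114 m: Δρ/Δz = 1.17/67 = 0.017 kg m⁻⁴
  114–121 m: Δρ/Δz = 0.02/7 = 2.9 × 10⁻³ kg m⁻⁴
  121–168 m: Δρ/Δz = 0.50/47 = 0.011 kg m⁻⁴
  168–192 m: Δρ/Δz = 0.65/24 = 0.027 kg m⁻⁴
  192–244 m: Δρ/Δz = 1.77/52 = 0.034 kg m⁻⁴
The largest gradient is in the 192–244 m interval — the pycnocline.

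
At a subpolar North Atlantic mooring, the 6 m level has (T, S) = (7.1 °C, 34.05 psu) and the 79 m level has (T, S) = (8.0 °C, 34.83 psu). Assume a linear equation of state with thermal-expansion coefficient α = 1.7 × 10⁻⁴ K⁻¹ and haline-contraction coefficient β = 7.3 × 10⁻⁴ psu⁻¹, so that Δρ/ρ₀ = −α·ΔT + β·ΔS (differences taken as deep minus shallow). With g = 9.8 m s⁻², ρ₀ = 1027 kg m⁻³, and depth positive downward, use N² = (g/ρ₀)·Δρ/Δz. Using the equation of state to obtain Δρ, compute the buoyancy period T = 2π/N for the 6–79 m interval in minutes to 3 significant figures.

ΔT = +0.9 K, ΔS = +0.78 psu (deep − shallow).
Δρ/ρ₀ = −αΔT + βΔS = -1.53 × 10⁻⁴ + 5.694 × 10⁻⁴ = 4.164 × 10⁻⁴, so Δρ ≈ 0.4276 kg m⁻³.
N² = (g/ρ₀)·Δρ/Δz = g·(Δρ/ρ₀)/Δz = 9.8 × 4.164 × 10⁻⁴ / 73 = 5.5900 × 10⁻⁵ s⁻².
N = √(5.5900 × 10⁻⁵) = 7.4766 × 10⁻³ rad s⁻¹ → T = 2π/N = 840.38 s = 14.006 min ≈ 14.0 min.

14.0 min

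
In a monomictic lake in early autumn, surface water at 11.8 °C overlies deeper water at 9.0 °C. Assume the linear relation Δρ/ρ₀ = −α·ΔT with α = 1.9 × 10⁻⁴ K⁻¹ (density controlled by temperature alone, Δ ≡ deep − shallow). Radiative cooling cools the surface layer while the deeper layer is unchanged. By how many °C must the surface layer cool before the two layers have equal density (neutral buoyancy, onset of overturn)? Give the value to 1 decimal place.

2.8 °C

With temperature the only control, equal density requires T_surf′ = T_deep.
T_surf′ = 9.0 °C.
Cooling required: 11.8 − 9.0 = 2.8 °C.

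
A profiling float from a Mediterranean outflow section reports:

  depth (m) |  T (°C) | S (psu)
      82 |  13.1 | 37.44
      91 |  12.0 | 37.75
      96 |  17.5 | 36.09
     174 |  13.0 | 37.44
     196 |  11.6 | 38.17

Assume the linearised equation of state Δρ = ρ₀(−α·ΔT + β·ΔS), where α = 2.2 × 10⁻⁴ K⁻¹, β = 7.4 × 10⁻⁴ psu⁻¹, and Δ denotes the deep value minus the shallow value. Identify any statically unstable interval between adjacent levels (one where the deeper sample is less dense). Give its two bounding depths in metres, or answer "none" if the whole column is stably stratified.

Evaluate Δρ/ρ₀ = −αΔT + βΔS across each adjacent pair:
  82–91 m: −αΔT+βΔS = −(2.2 × 10⁻⁴)(-1.1)+(7.4 × 10⁻⁴)(+0.31) = 4.7 × 10⁻⁴ → stable
  91–96 m: −αΔT+βΔS = −(2.2 × 10⁻⁴)(+5.5)+(7.4 × 10⁻⁴)(-1.66) = -2.4 × 10⁻³ → UNSTABLE
  96–174 m: −αΔT+βΔS = −(2.2 × 10⁻⁴)(-4.5)+(7.4 × 10⁻⁴)(+1.35) = 2.0 × 10⁻³ → stable
  174–196 m: −αΔT+βΔS = −(2.2 × 10⁻⁴)(-1.4)+(7.4 × 10⁻⁴)(+0.73) = 8.5 × 10⁻⁴ → stable
The 91–96 m interval has Δρ < 0: lighter water underlies denser water.

91–96 m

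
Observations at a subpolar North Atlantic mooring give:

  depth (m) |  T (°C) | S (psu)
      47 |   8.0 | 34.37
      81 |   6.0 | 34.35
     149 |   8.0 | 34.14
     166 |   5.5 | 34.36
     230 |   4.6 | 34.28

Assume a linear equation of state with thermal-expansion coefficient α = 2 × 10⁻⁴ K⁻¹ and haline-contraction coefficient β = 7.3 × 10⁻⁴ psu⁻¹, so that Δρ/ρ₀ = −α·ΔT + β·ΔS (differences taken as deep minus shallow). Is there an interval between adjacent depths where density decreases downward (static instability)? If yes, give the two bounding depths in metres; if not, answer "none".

Evaluate Δρ/ρ₀ = −αΔT + βΔS across each adjacent pair:
  47–81 m: −αΔT+βΔS = −(2 × 10⁻⁴)(-2.0)+(7.3 × 10⁻⁴)(-0.02) = 3.9 × 10⁻⁴ → stable
  81–149 m: −αΔT+βΔS = −(2 × 10⁻⁴)(+2.0)+(7.3 × 10⁻⁴)(-0.21) = -5.5 × 10⁻⁴ → UNSTABLE
  149–166 m: −αΔT+βΔS = −(2 × 10⁻⁴)(-2.5)+(7.3 × 10⁻⁴)(+0.22) = 6.6 × 10⁻⁴ → stable
  166–230 m: −αΔT+βΔS = −(2 × 10⁻⁴)(-0.9)+(7.3 × 10⁻⁴)(-0.08) = 1.2 × 10⁻⁴ → stable
The 81–149 m interval has Δρ < 0: lighter water underlies denser water.

81–149 m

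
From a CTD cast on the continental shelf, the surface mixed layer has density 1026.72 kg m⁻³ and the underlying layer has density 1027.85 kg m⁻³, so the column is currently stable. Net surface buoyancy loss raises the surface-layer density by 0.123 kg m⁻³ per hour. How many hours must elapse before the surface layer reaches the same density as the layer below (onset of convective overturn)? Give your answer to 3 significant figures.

Density deficit of the surface layer: 1027.85 − 1026.72 = 1.13 kg m⁻³.
Required change = 1.13 / 0.123 = 9.19 hours.

9.19 hours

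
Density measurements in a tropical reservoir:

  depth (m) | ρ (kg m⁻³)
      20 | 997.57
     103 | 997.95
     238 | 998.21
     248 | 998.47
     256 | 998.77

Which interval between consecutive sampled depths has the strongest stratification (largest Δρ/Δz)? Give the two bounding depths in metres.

Compute the density gradient over each adjacent pair:
  20–103 m: Δρ/Δz = 0.38/83 = 4.6 × 10⁻³ kg m⁻⁴
  103–238 m: Δρ/Δz = 0.26/135 = 1.9 × 10⁻³ kg m⁻⁴
  238–248 m: Δρ/Δz = 0.26/10 = 0.026 kg m⁻⁴
  248–256 m: Δρ/Δz = 0.30/8 = 0.037 kg m⁻⁴
The largest gradient is in the 248–256 m interval — the pycnocline.

248–256 m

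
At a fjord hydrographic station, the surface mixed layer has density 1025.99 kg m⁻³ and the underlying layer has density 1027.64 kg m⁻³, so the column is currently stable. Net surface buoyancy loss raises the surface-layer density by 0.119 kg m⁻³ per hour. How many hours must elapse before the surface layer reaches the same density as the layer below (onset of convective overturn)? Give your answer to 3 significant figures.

Density deficit of the surface layer: 1027.64 − 1025.99 = 1.65 kg m⁻³.
Required change = 1.65 / 0.119 = 13.9 hours.

13.9 hours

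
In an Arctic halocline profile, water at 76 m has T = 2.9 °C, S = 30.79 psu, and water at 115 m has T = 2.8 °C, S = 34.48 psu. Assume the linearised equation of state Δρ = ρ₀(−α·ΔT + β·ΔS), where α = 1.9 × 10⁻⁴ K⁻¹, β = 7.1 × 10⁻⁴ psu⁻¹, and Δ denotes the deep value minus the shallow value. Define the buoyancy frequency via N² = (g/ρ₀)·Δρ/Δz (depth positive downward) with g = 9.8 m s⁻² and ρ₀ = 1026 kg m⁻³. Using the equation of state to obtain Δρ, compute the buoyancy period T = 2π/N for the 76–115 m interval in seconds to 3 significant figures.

ΔT = -0.1 K, ΔS = +3.69 psu (deep − shallow).
Δρ/ρ₀ = −αΔT + βΔS = 1.90 × 10⁻⁵ + 2.6199 × 10⁻³ = 2.6389 × 10⁻³, so Δρ ≈ 2.708 kg m⁻³.
N² = (g/ρ₀)·Δρ/Δz = g·(Δρ/ρ₀)/Δz = 9.8 × 2.6389 × 10⁻³ / 39 = 6.6311 × 10⁻⁴ s⁻².
N = √(6.6311 × 10⁻⁴) = 0.025751 rad s⁻¹ → T = 2π/N = 244.00 s ≈ 244 s.

244 s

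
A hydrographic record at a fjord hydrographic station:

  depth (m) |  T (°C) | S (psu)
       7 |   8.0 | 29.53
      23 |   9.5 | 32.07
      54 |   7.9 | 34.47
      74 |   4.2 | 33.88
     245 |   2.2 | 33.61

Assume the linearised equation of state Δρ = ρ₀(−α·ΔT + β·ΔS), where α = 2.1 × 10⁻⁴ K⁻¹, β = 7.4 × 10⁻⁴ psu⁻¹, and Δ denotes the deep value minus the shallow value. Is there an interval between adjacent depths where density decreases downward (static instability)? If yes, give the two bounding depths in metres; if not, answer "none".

Evaluate Δρ/ρ₀ = −αΔT + βΔS across each adjacent pair:
  7–23 m: −αΔT+βΔS = −(2.1 × 10⁻⁴)(+1.5)+(7.4 × 10⁻⁴)(+2.54) = 1.6 × 10⁻³ → stable
  23–54 m: −αΔT+βΔS = −(2.1 × 10⁻⁴)(-1.6)+(7.4 × 10⁻⁴)(+2.40) = 2.1 × 10⁻³ → stable
  54–74 m: −αΔT+βΔS = −(2.1 × 10⁻⁴)(-3.7)+(7.4 × 10⁻⁴)(-0.59) = 3.4 × 10⁻⁴ → stable
  74–245 m: −αΔT+βΔS = −(2.1 × 10⁻⁴)(-2.0)+(7.4 × 10⁻⁴)(-0.27) = 2.2 × 10⁻⁴ → stable
Every interval has Δρ > 0: the column is stably stratified throughout.

none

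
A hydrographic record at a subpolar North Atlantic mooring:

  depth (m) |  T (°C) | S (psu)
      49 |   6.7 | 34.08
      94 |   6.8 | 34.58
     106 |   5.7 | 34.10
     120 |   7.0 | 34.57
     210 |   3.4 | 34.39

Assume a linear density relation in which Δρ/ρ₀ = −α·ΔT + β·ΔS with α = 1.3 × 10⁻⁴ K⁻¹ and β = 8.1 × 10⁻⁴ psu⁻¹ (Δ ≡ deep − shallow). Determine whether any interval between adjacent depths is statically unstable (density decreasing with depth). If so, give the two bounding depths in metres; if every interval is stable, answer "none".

Evaluate Δρ/ρ₀ = −αΔT + βΔS across each adjacent pair:
  49–94 m: −αΔT+βΔS = −(1.3 × 10⁻⁴)(+0.1)+(8.1 × 10⁻⁴)(+0.50) = 3.9 × 10⁻⁴ → stable
  94–106 m: −αΔT+βΔS = −(1.3 × 10⁻⁴)(-1.1)+(8.1 × 10⁻⁴)(-0.48) = -2.5 × 10⁻⁴ → UNSTABLE
  106–120 m: −αΔT+βΔS = −(1.3 × 10⁻⁴)(+1.3)+(8.1 × 10⁻⁴)(+0.47) = 2.1 × 10⁻⁴ → stable
  120–210 m: −αΔT+βΔS = −(1.3 × 10⁻⁴)(-3.6)+(8.1 × 10⁻⁴)(-0.18) = 3.2 × 10⁻⁴ → stable
The 94–106 m interval has Δρ < 0: lighter water underlies denser water.

94–106 m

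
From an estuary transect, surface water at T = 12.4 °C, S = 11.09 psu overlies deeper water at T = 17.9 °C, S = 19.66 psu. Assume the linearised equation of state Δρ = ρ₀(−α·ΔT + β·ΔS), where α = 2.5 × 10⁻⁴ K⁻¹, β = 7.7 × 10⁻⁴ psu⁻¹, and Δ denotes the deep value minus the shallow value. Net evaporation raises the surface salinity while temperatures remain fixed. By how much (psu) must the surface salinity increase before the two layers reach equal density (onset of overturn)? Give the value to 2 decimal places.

6.78 psu

Neutral buoyancy requires −α(T_deep − T_surf) + β(S_deep − S_surf′) = 0.
S_surf′ = S_deep − (α/β)·ΔT = 19.66 − (2.5 × 10⁻⁴/7.7 × 10⁻⁴)·(+5.5) = 17.8743 psu.
Increase required: 17.8743 − 11.09 = 6.7843 psu.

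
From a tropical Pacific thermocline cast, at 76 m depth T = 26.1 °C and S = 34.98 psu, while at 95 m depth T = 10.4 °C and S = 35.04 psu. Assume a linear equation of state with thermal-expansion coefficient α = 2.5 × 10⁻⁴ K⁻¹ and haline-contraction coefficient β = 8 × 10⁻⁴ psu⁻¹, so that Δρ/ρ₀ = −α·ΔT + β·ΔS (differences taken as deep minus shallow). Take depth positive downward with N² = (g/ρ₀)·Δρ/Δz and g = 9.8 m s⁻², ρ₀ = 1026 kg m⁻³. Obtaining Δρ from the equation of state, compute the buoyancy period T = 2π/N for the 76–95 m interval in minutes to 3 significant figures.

2.31 min

ΔT = -15.7 K, ΔS = +0.06 psu (deep − shallow).
Δρ/ρ₀ = −αΔT + βΔS = 3.925 × 10⁻³ + 4.80 × 10⁻⁵ = 3.973 × 10⁻³, so Δρ ≈ 4.076 kg m⁻³.
N² = (g/ρ₀)·Δρ/Δz = g·(Δρ/ρ₀)/Δz = 9.8 × 3.973 × 10⁻³ / 19 = 2.0492 × 10⁻³ s⁻².
N = √(2.0492 × 10⁻³) = 0.045268 rad s⁻¹ → T = 2π/N = 138.80 s = 2.3133 min ≈ 2.31 min.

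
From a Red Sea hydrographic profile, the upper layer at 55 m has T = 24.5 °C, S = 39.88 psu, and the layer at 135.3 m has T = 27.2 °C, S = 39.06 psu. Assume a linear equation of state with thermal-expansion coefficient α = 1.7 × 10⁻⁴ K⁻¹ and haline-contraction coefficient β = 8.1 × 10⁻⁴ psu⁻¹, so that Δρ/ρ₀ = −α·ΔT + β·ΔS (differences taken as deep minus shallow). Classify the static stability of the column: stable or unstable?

ΔT = 27.2 − 24.5 = +2.7 K and ΔS = 39.06 − 39.88 = -0.82 psu (deep − shallow).
−αΔT = -4.59 × 10⁻⁴; βΔS = -6.642 × 10⁻⁴; sum Δρ/ρ₀ = -1.1232 × 10⁻³.
Δρ/ρ₀ < 0, so Δρ < 0: deeper water is lighter → statically unstable; the column would overturn.

unstable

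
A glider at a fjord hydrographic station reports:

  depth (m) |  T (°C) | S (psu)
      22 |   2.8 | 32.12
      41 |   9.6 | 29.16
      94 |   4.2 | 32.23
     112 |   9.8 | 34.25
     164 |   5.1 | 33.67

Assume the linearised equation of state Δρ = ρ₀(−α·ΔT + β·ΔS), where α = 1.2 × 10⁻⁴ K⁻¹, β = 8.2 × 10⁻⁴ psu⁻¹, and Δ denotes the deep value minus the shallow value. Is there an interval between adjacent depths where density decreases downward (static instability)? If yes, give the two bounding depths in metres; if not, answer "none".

22–41 m

Evaluate Δρ/ρ₀ = −αΔT + βΔS across each adjacent pair:
  22–41 m: −αΔT+βΔS = −(1.2 × 10⁻⁴)(+6.8)+(8.2 × 10⁻⁴)(-2.96) = -3.2 × 10⁻³ → UNSTABLE
  41–94 m: −αΔT+βΔS = −(1.2 × 10⁻⁴)(-5.4)+(8.2 × 10⁻⁴)(+3.07) = 3.2 × 10⁻³ → stable
  94–112 m: −αΔT+βΔS = −(1.2 × 10⁻⁴)(+5.6)+(8.2 × 10⁻⁴)(+2.02) = 9.8 × 10⁻⁴ → stable
  112–164 m: −αΔT+βΔS = −(1.2 × 10⁻⁴)(-4.7)+(8.2 × 10⁻⁴)(-0.58) = 8.8 × 10⁻⁵ → stable
The 22–41 m interval has Δρ < 0: lighter water underlies denser water.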